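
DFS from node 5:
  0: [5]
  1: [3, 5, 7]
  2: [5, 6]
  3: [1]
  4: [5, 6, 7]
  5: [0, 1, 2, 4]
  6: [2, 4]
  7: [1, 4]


Visit 5, push [4, 2, 1, 0]
Visit 0, push []
Visit 1, push [7, 3]
Visit 3, push []
Visit 7, push [4]
Visit 4, push [6]
Visit 6, push [2]
Visit 2, push []

DFS order: [5, 0, 1, 3, 7, 4, 6, 2]


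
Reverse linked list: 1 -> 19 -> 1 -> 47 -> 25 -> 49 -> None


Step 1: curr=1, set curr.next=prev(None) | reversed so far: 1
Step 2: curr=19, set curr.next=prev(1) | reversed so far: 19 -> 1
Step 3: curr=1, set curr.next=prev(19) | reversed so far: 1 -> 19 -> 1
Step 4: curr=47, set curr.next=prev(1) | reversed so far: 47 -> 1 -> 19 -> 1
Step 5: curr=25, set curr.next=prev(47) | reversed so far: 25 -> 47 -> 1 -> 19 -> 1
Step 6: curr=49, set curr.next=prev(25) | reversed so far: 49 -> 25 -> 47 -> 1 -> 19 -> 1

49 -> 25 -> 47 -> 1 -> 19 -> 1 -> None


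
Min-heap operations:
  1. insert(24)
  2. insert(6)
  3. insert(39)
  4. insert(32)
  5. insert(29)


insert(24) -> [24]
insert(6) -> [6, 24]
insert(39) -> [6, 24, 39]
insert(32) -> [6, 24, 39, 32]
insert(29) -> [6, 24, 39, 32, 29]

Final heap: [6, 24, 39, 32, 29]


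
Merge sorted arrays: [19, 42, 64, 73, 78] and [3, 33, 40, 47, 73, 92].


Take 3 from B
Take 19 from A
Take 33 from B
Take 40 from B
Take 42 from A
Take 47 from B
Take 64 from A
Take 73 from A
Take 73 from B
Take 78 from A

Merged: [3, 19, 33, 40, 42, 47, 64, 73, 73, 78, 92]


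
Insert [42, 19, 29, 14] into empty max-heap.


Insert 42: [42]
Insert 19: [42, 19]
Insert 29: [42, 19, 29]
Insert 14: [42, 19, 29, 14]

Final heap: [42, 19, 29, 14]


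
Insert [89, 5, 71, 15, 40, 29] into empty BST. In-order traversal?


Insert 89: root
Insert 5: L from 89
Insert 71: L from 89 -> R from 5
Insert 15: L from 89 -> R from 5 -> L from 71
Insert 40: L from 89 -> R from 5 -> L from 71 -> R from 15
Insert 29: L from 89 -> R from 5 -> L from 71 -> R from 15 -> L from 40

In-order: [5, 15, 29, 40, 71, 89]


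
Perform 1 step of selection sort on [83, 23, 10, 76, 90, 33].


Initial: [83, 23, 10, 76, 90, 33]
Step 1: min=10 at 2
  Swap: [10, 23, 83, 76, 90, 33]

After 1 step: [10, 23, 83, 76, 90, 33]


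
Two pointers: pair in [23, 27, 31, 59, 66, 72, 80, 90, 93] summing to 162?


lo=0(23)+hi=8(93)=116
lo=1(27)+hi=8(93)=120
lo=2(31)+hi=8(93)=124
lo=3(59)+hi=8(93)=152
lo=4(66)+hi=8(93)=159
lo=5(72)+hi=8(93)=165
lo=5(72)+hi=7(90)=162

Yes: 72+90=162


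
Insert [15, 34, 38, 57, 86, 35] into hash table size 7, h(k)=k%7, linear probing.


Insert 15: h=1 -> slot 1
Insert 34: h=6 -> slot 6
Insert 38: h=3 -> slot 3
Insert 57: h=1, 1 probes -> slot 2
Insert 86: h=2, 2 probes -> slot 4
Insert 35: h=0 -> slot 0

Table: [35, 15, 57, 38, 86, None, 34]


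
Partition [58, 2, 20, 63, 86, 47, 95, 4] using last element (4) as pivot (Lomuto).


Pivot: 4
  2 <= 4: swap -> [2, 58, 20, 63, 86, 47, 95, 4]
Place pivot at 1: [2, 4, 20, 63, 86, 47, 95, 58]

Partitioned: [2, 4, 20, 63, 86, 47, 95, 58]


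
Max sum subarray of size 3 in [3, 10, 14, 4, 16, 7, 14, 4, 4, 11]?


[0:3]: 27
[1:4]: 28
[2:5]: 34
[3:6]: 27
[4:7]: 37
[5:8]: 25
[6:9]: 22
[7:10]: 19

Max: 37 at [4:7]


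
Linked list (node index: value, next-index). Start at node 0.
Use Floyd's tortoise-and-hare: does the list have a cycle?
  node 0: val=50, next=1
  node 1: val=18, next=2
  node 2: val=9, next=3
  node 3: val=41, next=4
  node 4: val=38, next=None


Floyd's tortoise (slow, +1) and hare (fast, +2):
  init: slow=0, fast=0
  step 1: slow=1, fast=2
  step 2: slow=2, fast=4
  step 3: fast -> None, no cycle

Cycle: no


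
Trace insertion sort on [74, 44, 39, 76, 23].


Initial: [74, 44, 39, 76, 23]
Insert 44: [44, 74, 39, 76, 23]
Insert 39: [39, 44, 74, 76, 23]
Insert 76: [39, 44, 74, 76, 23]
Insert 23: [23, 39, 44, 74, 76]

Sorted: [23, 39, 44, 74, 76]


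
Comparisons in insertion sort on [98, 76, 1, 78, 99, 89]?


Algorithm: insertion sort
Input: [98, 76, 1, 78, 99, 89]
Sorted: [1, 76, 78, 89, 98, 99]

9


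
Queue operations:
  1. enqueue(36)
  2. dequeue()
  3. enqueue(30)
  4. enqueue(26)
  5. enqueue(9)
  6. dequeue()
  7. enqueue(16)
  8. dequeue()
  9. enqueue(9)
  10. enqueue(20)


enqueue(36) -> [36]
dequeue()->36, []
enqueue(30) -> [30]
enqueue(26) -> [30, 26]
enqueue(9) -> [30, 26, 9]
dequeue()->30, [26, 9]
enqueue(16) -> [26, 9, 16]
dequeue()->26, [9, 16]
enqueue(9) -> [9, 16, 9]
enqueue(20) -> [9, 16, 9, 20]

Final queue: [9, 16, 9, 20]


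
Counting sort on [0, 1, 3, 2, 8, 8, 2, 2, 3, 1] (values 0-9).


Input: [0, 1, 3, 2, 8, 8, 2, 2, 3, 1]
Counts: [1, 2, 3, 2, 0, 0, 0, 0, 2, 0]

Sorted: [0, 1, 1, 2, 2, 2, 3, 3, 8, 8]


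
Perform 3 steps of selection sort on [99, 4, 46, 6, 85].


Initial: [99, 4, 46, 6, 85]
Step 1: min=4 at 1
  Swap: [4, 99, 46, 6, 85]
Step 2: min=6 at 3
  Swap: [4, 6, 46, 99, 85]
Step 3: min=46 at 2
  Swap: [4, 6, 46, 99, 85]

After 3 steps: [4, 6, 46, 99, 85]


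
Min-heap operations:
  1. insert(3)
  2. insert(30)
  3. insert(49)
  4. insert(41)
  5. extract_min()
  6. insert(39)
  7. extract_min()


insert(3) -> [3]
insert(30) -> [3, 30]
insert(49) -> [3, 30, 49]
insert(41) -> [3, 30, 49, 41]
extract_min()->3, [30, 41, 49]
insert(39) -> [30, 39, 49, 41]
extract_min()->30, [39, 41, 49]

Final heap: [39, 41, 49]


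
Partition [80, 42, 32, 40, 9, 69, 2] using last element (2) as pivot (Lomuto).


Pivot: 2
Place pivot at 0: [2, 42, 32, 40, 9, 69, 80]

Partitioned: [2, 42, 32, 40, 9, 69, 80]


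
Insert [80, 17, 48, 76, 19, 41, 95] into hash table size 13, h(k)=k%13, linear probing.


Insert 80: h=2 -> slot 2
Insert 17: h=4 -> slot 4
Insert 48: h=9 -> slot 9
Insert 76: h=11 -> slot 11
Insert 19: h=6 -> slot 6
Insert 41: h=2, 1 probes -> slot 3
Insert 95: h=4, 1 probes -> slot 5

Table: [None, None, 80, 41, 17, 95, 19, None, None, 48, None, 76, None]


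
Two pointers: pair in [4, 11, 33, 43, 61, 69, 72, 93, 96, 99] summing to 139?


lo=0(4)+hi=9(99)=103
lo=1(11)+hi=9(99)=110
lo=2(33)+hi=9(99)=132
lo=3(43)+hi=9(99)=142
lo=3(43)+hi=8(96)=139

Yes: 43+96=139


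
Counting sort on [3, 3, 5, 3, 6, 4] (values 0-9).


Input: [3, 3, 5, 3, 6, 4]
Counts: [0, 0, 0, 3, 1, 1, 1, 0, 0, 0]

Sorted: [3, 3, 3, 4, 5, 6]


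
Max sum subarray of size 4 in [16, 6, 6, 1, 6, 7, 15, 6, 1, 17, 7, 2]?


[0:4]: 29
[1:5]: 19
[2:6]: 20
[3:7]: 29
[4:8]: 34
[5:9]: 29
[6:10]: 39
[7:11]: 31
[8:12]: 27

Max: 39 at [6:10]


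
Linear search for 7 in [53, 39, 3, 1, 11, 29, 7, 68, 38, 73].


i=0: 53!=7
i=1: 39!=7
i=2: 3!=7
i=3: 1!=7
i=4: 11!=7
i=5: 29!=7
i=6: 7==7 found!

Found at 6, 7 comps


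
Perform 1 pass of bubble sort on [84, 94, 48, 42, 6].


Initial: [84, 94, 48, 42, 6]
Pass 1: [84, 48, 42, 6, 94] (3 swaps)

After 1 pass: [84, 48, 42, 6, 94]


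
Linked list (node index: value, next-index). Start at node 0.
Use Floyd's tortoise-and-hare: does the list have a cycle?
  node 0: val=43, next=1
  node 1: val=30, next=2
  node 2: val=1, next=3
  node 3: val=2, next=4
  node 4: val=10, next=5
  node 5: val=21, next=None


Floyd's tortoise (slow, +1) and hare (fast, +2):
  init: slow=0, fast=0
  step 1: slow=1, fast=2
  step 2: slow=2, fast=4
  step 3: fast 4->5->None, no cycle

Cycle: no


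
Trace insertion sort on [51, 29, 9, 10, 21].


Initial: [51, 29, 9, 10, 21]
Insert 29: [29, 51, 9, 10, 21]
Insert 9: [9, 29, 51, 10, 21]
Insert 10: [9, 10, 29, 51, 21]
Insert 21: [9, 10, 21, 29, 51]

Sorted: [9, 10, 21, 29, 51]


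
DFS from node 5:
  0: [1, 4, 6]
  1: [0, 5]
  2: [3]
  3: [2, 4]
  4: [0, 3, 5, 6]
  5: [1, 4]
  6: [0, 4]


Visit 5, push [4, 1]
Visit 1, push [0]
Visit 0, push [6, 4]
Visit 4, push [6, 3]
Visit 3, push [2]
Visit 2, push []
Visit 6, push []

DFS order: [5, 1, 0, 4, 3, 2, 6]


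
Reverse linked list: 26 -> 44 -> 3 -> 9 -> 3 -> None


Step 1: curr=26, set curr.next=prev(None) | reversed so far: 26
Step 2: curr=44, set curr.next=prev(26) | reversed so far: 44 -> 26
Step 3: curr=3, set curr.next=prev(44) | reversed so far: 3 -> 44 -> 26
Step 4: curr=9, set curr.next=prev(3) | reversed so far: 9 -> 3 -> 44 -> 26
Step 5: curr=3, set curr.next=prev(9) | reversed so far: 3 -> 9 -> 3 -> 44 -> 26

3 -> 9 -> 3 -> 44 -> 26 -> None


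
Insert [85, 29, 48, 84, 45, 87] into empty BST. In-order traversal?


Insert 85: root
Insert 29: L from 85
Insert 48: L from 85 -> R from 29
Insert 84: L from 85 -> R from 29 -> R from 48
Insert 45: L from 85 -> R from 29 -> L from 48
Insert 87: R from 85

In-order: [29, 45, 48, 84, 85, 87]


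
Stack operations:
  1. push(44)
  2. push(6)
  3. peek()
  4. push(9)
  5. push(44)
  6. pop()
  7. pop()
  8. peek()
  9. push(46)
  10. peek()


push(44) -> [44]
push(6) -> [44, 6]
peek()->6
push(9) -> [44, 6, 9]
push(44) -> [44, 6, 9, 44]
pop()->44, [44, 6, 9]
pop()->9, [44, 6]
peek()->6
push(46) -> [44, 6, 46]
peek()->46

Final stack: [44, 6, 46]


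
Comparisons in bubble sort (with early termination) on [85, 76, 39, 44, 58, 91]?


Algorithm: bubble sort (with early termination)
Input: [85, 76, 39, 44, 58, 91]
Sorted: [39, 44, 58, 76, 85, 91]

12


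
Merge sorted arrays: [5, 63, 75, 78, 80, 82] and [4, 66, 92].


Take 4 from B
Take 5 from A
Take 63 from A
Take 66 from B
Take 75 from A
Take 78 from A
Take 80 from A
Take 82 from A

Merged: [4, 5, 63, 66, 75, 78, 80, 82, 92]


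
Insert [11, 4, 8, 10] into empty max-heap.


Insert 11: [11]
Insert 4: [11, 4]
Insert 8: [11, 4, 8]
Insert 10: [11, 10, 8, 4]

Final heap: [11, 10, 8, 4]


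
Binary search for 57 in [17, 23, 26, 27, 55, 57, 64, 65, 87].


Step 1: lo=0, hi=8, mid=4, val=55
Step 2: lo=5, hi=8, mid=6, val=64
Step 3: lo=5, hi=5, mid=5, val=57

Found at index 5


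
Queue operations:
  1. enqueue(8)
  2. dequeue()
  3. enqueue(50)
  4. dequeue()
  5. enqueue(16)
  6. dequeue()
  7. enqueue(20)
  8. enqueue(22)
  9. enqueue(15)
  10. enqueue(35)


enqueue(8) -> [8]
dequeue()->8, []
enqueue(50) -> [50]
dequeue()->50, []
enqueue(16) -> [16]
dequeue()->16, []
enqueue(20) -> [20]
enqueue(22) -> [20, 22]
enqueue(15) -> [20, 22, 15]
enqueue(35) -> [20, 22, 15, 35]

Final queue: [20, 22, 15, 35]


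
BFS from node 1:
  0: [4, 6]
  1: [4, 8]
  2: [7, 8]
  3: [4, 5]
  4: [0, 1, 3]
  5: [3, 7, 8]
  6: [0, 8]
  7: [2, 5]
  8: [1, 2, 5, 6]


Visit 1, enqueue [4, 8]
Visit 4, enqueue [0, 3]
Visit 8, enqueue [2, 5, 6]
Visit 0, enqueue []
Visit 3, enqueue []
Visit 2, enqueue [7]
Visit 5, enqueue []
Visit 6, enqueue []
Visit 7, enqueue []

BFS order: [1, 4, 8, 0, 3, 2, 5, 6, 7]


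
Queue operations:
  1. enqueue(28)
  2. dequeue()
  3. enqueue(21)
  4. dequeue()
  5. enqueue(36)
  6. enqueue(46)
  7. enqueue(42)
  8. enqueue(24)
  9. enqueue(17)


enqueue(28) -> [28]
dequeue()->28, []
enqueue(21) -> [21]
dequeue()->21, []
enqueue(36) -> [36]
enqueue(46) -> [36, 46]
enqueue(42) -> [36, 46, 42]
enqueue(24) -> [36, 46, 42, 24]
enqueue(17) -> [36, 46, 42, 24, 17]

Final queue: [36, 46, 42, 24, 17]


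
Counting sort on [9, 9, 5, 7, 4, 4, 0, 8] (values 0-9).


Input: [9, 9, 5, 7, 4, 4, 0, 8]
Counts: [1, 0, 0, 0, 2, 1, 0, 1, 1, 2]

Sorted: [0, 4, 4, 5, 7, 8, 9, 9]


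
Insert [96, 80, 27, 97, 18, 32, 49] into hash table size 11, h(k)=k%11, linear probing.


Insert 96: h=8 -> slot 8
Insert 80: h=3 -> slot 3
Insert 27: h=5 -> slot 5
Insert 97: h=9 -> slot 9
Insert 18: h=7 -> slot 7
Insert 32: h=10 -> slot 10
Insert 49: h=5, 1 probes -> slot 6

Table: [None, None, None, 80, None, 27, 49, 18, 96, 97, 32]


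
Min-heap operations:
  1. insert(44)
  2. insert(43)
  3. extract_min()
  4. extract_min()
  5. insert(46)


insert(44) -> [44]
insert(43) -> [43, 44]
extract_min()->43, [44]
extract_min()->44, []
insert(46) -> [46]

Final heap: [46]


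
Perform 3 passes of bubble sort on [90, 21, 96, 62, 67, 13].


Initial: [90, 21, 96, 62, 67, 13]
Pass 1: [21, 90, 62, 67, 13, 96] (4 swaps)
Pass 2: [21, 62, 67, 13, 90, 96] (3 swaps)
Pass 3: [21, 62, 13, 67, 90, 96] (1 swaps)

After 3 passes: [21, 62, 13, 67, 90, 96]


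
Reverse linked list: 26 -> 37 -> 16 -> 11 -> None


Step 1: curr=26, set curr.next=prev(None) | reversed so far: 26
Step 2: curr=37, set curr.next=prev(26) | reversed so far: 37 -> 26
Step 3: curr=16, set curr.next=prev(37) | reversed so far: 16 -> 37 -> 26
Step 4: curr=11, set curr.next=prev(16) | reversed so far: 11 -> 16 -> 37 -> 26

11 -> 16 -> 37 -> 26 -> None


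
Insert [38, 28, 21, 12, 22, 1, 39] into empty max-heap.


Insert 38: [38]
Insert 28: [38, 28]
Insert 21: [38, 28, 21]
Insert 12: [38, 28, 21, 12]
Insert 22: [38, 28, 21, 12, 22]
Insert 1: [38, 28, 21, 12, 22, 1]
Insert 39: [39, 28, 38, 12, 22, 1, 21]

Final heap: [39, 28, 38, 12, 22, 1, 21]


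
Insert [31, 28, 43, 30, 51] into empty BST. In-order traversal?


Insert 31: root
Insert 28: L from 31
Insert 43: R from 31
Insert 30: L from 31 -> R from 28
Insert 51: R from 31 -> R from 43

In-order: [28, 30, 31, 43, 51]


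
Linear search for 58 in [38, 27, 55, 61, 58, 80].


i=0: 38!=58
i=1: 27!=58
i=2: 55!=58
i=3: 61!=58
i=4: 58==58 found!

Found at 4, 5 comps


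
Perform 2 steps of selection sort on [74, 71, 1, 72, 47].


Initial: [74, 71, 1, 72, 47]
Step 1: min=1 at 2
  Swap: [1, 71, 74, 72, 47]
Step 2: min=47 at 4
  Swap: [1, 47, 74, 72, 71]

After 2 steps: [1, 47, 74, 72, 71]


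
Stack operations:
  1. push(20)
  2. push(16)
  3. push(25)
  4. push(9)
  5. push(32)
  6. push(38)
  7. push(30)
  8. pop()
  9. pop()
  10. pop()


push(20) -> [20]
push(16) -> [20, 16]
push(25) -> [20, 16, 25]
push(9) -> [20, 16, 25, 9]
push(32) -> [20, 16, 25, 9, 32]
push(38) -> [20, 16, 25, 9, 32, 38]
push(30) -> [20, 16, 25, 9, 32, 38, 30]
pop()->30, [20, 16, 25, 9, 32, 38]
pop()->38, [20, 16, 25, 9, 32]
pop()->32, [20, 16, 25, 9]

Final stack: [20, 16, 25, 9]


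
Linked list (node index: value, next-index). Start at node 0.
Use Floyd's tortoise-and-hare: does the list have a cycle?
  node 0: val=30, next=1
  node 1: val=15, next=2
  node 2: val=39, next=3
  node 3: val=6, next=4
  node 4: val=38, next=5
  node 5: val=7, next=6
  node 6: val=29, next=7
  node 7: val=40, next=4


Floyd's tortoise (slow, +1) and hare (fast, +2):
  init: slow=0, fast=0
  step 1: slow=1, fast=2
  step 2: slow=2, fast=4
  step 3: slow=3, fast=6
  step 4: slow=4, fast=4
  slow == fast at node 4: cycle detected

Cycle: yes


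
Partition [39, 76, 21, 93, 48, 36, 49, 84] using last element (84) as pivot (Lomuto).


Pivot: 84
  39 <= 84: advance i (no swap)
  76 <= 84: advance i (no swap)
  21 <= 84: advance i (no swap)
  48 <= 84: swap -> [39, 76, 21, 48, 93, 36, 49, 84]
  36 <= 84: swap -> [39, 76, 21, 48, 36, 93, 49, 84]
  49 <= 84: swap -> [39, 76, 21, 48, 36, 49, 93, 84]
Place pivot at 6: [39, 76, 21, 48, 36, 49, 84, 93]

Partitioned: [39, 76, 21, 48, 36, 49, 84, 93]


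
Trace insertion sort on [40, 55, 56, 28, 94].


Initial: [40, 55, 56, 28, 94]
Insert 55: [40, 55, 56, 28, 94]
Insert 56: [40, 55, 56, 28, 94]
Insert 28: [28, 40, 55, 56, 94]
Insert 94: [28, 40, 55, 56, 94]

Sorted: [28, 40, 55, 56, 94]


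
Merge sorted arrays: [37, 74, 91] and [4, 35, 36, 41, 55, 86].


Take 4 from B
Take 35 from B
Take 36 from B
Take 37 from A
Take 41 from B
Take 55 from B
Take 74 from A
Take 86 from B

Merged: [4, 35, 36, 37, 41, 55, 74, 86, 91]


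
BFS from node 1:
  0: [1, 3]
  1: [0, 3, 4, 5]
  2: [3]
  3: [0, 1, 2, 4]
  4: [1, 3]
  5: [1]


Visit 1, enqueue [0, 3, 4, 5]
Visit 0, enqueue []
Visit 3, enqueue [2]
Visit 4, enqueue []
Visit 5, enqueue []
Visit 2, enqueue []

BFS order: [1, 0, 3, 4, 5, 2]


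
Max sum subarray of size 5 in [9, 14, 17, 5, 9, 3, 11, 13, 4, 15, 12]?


[0:5]: 54
[1:6]: 48
[2:7]: 45
[3:8]: 41
[4:9]: 40
[5:10]: 46
[6:11]: 55

Max: 55 at [6:11]


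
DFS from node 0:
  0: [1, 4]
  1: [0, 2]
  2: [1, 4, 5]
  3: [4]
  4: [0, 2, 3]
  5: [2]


Visit 0, push [4, 1]
Visit 1, push [2]
Visit 2, push [5, 4]
Visit 4, push [3]
Visit 3, push []
Visit 5, push []

DFS order: [0, 1, 2, 4, 3, 5]


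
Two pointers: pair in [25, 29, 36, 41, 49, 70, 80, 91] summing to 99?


lo=0(25)+hi=7(91)=116
lo=0(25)+hi=6(80)=105
lo=0(25)+hi=5(70)=95
lo=1(29)+hi=5(70)=99

Yes: 29+70=99


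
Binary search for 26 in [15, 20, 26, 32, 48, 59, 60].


Step 1: lo=0, hi=6, mid=3, val=32
Step 2: lo=0, hi=2, mid=1, val=20
Step 3: lo=2, hi=2, mid=2, val=26

Found at index 2


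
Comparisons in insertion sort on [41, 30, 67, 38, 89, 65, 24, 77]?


Algorithm: insertion sort
Input: [41, 30, 67, 38, 89, 65, 24, 77]
Sorted: [24, 30, 38, 41, 65, 67, 77, 89]

17


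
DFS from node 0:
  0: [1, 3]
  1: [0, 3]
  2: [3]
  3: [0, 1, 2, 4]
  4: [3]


Visit 0, push [3, 1]
Visit 1, push [3]
Visit 3, push [4, 2]
Visit 2, push []
Visit 4, push []

DFS order: [0, 1, 3, 2, 4]


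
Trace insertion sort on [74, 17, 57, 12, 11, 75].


Initial: [74, 17, 57, 12, 11, 75]
Insert 17: [17, 74, 57, 12, 11, 75]
Insert 57: [17, 57, 74, 12, 11, 75]
Insert 12: [12, 17, 57, 74, 11, 75]
Insert 11: [11, 12, 17, 57, 74, 75]
Insert 75: [11, 12, 17, 57, 74, 75]

Sorted: [11, 12, 17, 57, 74, 75]


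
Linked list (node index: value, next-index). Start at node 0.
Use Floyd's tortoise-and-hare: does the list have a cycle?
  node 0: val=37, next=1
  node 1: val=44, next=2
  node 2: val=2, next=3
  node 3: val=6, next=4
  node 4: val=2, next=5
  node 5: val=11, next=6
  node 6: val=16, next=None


Floyd's tortoise (slow, +1) and hare (fast, +2):
  init: slow=0, fast=0
  step 1: slow=1, fast=2
  step 2: slow=2, fast=4
  step 3: slow=3, fast=6
  step 4: fast -> None, no cycle

Cycle: no


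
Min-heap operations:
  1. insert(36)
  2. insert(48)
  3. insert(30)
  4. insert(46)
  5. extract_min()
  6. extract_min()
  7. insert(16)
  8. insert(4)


insert(36) -> [36]
insert(48) -> [36, 48]
insert(30) -> [30, 48, 36]
insert(46) -> [30, 46, 36, 48]
extract_min()->30, [36, 46, 48]
extract_min()->36, [46, 48]
insert(16) -> [16, 48, 46]
insert(4) -> [4, 16, 46, 48]

Final heap: [4, 16, 46, 48]


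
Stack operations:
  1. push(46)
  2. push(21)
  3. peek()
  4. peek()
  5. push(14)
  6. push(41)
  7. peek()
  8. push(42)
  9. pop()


push(46) -> [46]
push(21) -> [46, 21]
peek()->21
peek()->21
push(14) -> [46, 21, 14]
push(41) -> [46, 21, 14, 41]
peek()->41
push(42) -> [46, 21, 14, 41, 42]
pop()->42, [46, 21, 14, 41]

Final stack: [46, 21, 14, 41]


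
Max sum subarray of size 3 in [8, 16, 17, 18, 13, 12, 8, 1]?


[0:3]: 41
[1:4]: 51
[2:5]: 48
[3:6]: 43
[4:7]: 33
[5:8]: 21

Max: 51 at [1:4]


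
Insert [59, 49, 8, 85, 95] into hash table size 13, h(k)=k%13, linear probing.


Insert 59: h=7 -> slot 7
Insert 49: h=10 -> slot 10
Insert 8: h=8 -> slot 8
Insert 85: h=7, 2 probes -> slot 9
Insert 95: h=4 -> slot 4

Table: [None, None, None, None, 95, None, None, 59, 8, 85, 49, None, None]


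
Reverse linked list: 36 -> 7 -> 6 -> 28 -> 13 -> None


Step 1: curr=36, set curr.next=prev(None) | reversed so far: 36
Step 2: curr=7, set curr.next=prev(36) | reversed so far: 7 -> 36
Step 3: curr=6, set curr.next=prev(7) | reversed so far: 6 -> 7 -> 36
Step 4: curr=28, set curr.next=prev(6) | reversed so far: 28 -> 6 -> 7 -> 36
Step 5: curr=13, set curr.next=prev(28) | reversed so far: 13 -> 28 -> 6 -> 7 -> 36

13 -> 28 -> 6 -> 7 -> 36 -> None


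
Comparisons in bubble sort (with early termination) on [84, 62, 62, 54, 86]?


Algorithm: bubble sort (with early termination)
Input: [84, 62, 62, 54, 86]
Sorted: [54, 62, 62, 84, 86]

10


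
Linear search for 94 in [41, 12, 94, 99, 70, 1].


i=0: 41!=94
i=1: 12!=94
i=2: 94==94 found!

Found at 2, 3 comps


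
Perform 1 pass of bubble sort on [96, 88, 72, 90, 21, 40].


Initial: [96, 88, 72, 90, 21, 40]
Pass 1: [88, 72, 90, 21, 40, 96] (5 swaps)

After 1 pass: [88, 72, 90, 21, 40, 96]


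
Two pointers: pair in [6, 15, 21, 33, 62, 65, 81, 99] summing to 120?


lo=0(6)+hi=7(99)=105
lo=1(15)+hi=7(99)=114
lo=2(21)+hi=7(99)=120

Yes: 21+99=120


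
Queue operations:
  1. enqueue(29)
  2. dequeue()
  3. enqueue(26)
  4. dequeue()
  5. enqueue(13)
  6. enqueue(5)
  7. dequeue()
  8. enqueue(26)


enqueue(29) -> [29]
dequeue()->29, []
enqueue(26) -> [26]
dequeue()->26, []
enqueue(13) -> [13]
enqueue(5) -> [13, 5]
dequeue()->13, [5]
enqueue(26) -> [5, 26]

Final queue: [5, 26]


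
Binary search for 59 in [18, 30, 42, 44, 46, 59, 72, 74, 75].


Step 1: lo=0, hi=8, mid=4, val=46
Step 2: lo=5, hi=8, mid=6, val=72
Step 3: lo=5, hi=5, mid=5, val=59

Found at index 5


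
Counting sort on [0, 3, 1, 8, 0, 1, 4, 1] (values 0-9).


Input: [0, 3, 1, 8, 0, 1, 4, 1]
Counts: [2, 3, 0, 1, 1, 0, 0, 0, 1, 0]

Sorted: [0, 0, 1, 1, 1, 3, 4, 8]


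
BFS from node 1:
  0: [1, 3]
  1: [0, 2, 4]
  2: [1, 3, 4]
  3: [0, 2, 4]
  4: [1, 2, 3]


Visit 1, enqueue [0, 2, 4]
Visit 0, enqueue [3]
Visit 2, enqueue []
Visit 4, enqueue []
Visit 3, enqueue []

BFS order: [1, 0, 2, 4, 3]


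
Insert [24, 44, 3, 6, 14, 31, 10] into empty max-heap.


Insert 24: [24]
Insert 44: [44, 24]
Insert 3: [44, 24, 3]
Insert 6: [44, 24, 3, 6]
Insert 14: [44, 24, 3, 6, 14]
Insert 31: [44, 24, 31, 6, 14, 3]
Insert 10: [44, 24, 31, 6, 14, 3, 10]

Final heap: [44, 24, 31, 6, 14, 3, 10]


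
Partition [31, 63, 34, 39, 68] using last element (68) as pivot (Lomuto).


Pivot: 68
  31 <= 68: advance i (no swap)
  63 <= 68: advance i (no swap)
  34 <= 68: advance i (no swap)
  39 <= 68: advance i (no swap)
Place pivot at 4: [31, 63, 34, 39, 68]

Partitioned: [31, 63, 34, 39, 68]


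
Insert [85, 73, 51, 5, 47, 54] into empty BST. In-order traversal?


Insert 85: root
Insert 73: L from 85
Insert 51: L from 85 -> L from 73
Insert 5: L from 85 -> L from 73 -> L from 51
Insert 47: L from 85 -> L from 73 -> L from 51 -> R from 5
Insert 54: L from 85 -> L from 73 -> R from 51

In-order: [5, 47, 51, 54, 73, 85]


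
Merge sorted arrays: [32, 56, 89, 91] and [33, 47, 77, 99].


Take 32 from A
Take 33 from B
Take 47 from B
Take 56 from A
Take 77 from B
Take 89 from A
Take 91 from A

Merged: [32, 33, 47, 56, 77, 89, 91, 99]


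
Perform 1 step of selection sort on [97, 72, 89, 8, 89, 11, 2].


Initial: [97, 72, 89, 8, 89, 11, 2]
Step 1: min=2 at 6
  Swap: [2, 72, 89, 8, 89, 11, 97]

After 1 step: [2, 72, 89, 8, 89, 11, 97]


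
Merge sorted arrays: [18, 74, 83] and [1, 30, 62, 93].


Take 1 from B
Take 18 from A
Take 30 from B
Take 62 from B
Take 74 from A
Take 83 from A

Merged: [1, 18, 30, 62, 74, 83, 93]


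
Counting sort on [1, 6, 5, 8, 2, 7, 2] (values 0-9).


Input: [1, 6, 5, 8, 2, 7, 2]
Counts: [0, 1, 2, 0, 0, 1, 1, 1, 1, 0]

Sorted: [1, 2, 2, 5, 6, 7, 8]


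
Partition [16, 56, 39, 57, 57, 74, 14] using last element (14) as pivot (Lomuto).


Pivot: 14
Place pivot at 0: [14, 56, 39, 57, 57, 74, 16]

Partitioned: [14, 56, 39, 57, 57, 74, 16]


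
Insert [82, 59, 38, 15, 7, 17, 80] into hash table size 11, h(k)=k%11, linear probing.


Insert 82: h=5 -> slot 5
Insert 59: h=4 -> slot 4
Insert 38: h=5, 1 probes -> slot 6
Insert 15: h=4, 3 probes -> slot 7
Insert 7: h=7, 1 probes -> slot 8
Insert 17: h=6, 3 probes -> slot 9
Insert 80: h=3 -> slot 3

Table: [None, None, None, 80, 59, 82, 38, 15, 7, 17, None]


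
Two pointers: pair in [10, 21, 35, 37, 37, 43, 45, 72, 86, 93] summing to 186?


lo=0(10)+hi=9(93)=103
lo=1(21)+hi=9(93)=114
lo=2(35)+hi=9(93)=128
lo=3(37)+hi=9(93)=130
lo=4(37)+hi=9(93)=130
lo=5(43)+hi=9(93)=136
lo=6(45)+hi=9(93)=138
lo=7(72)+hi=9(93)=165
lo=8(86)+hi=9(93)=179

No pair found


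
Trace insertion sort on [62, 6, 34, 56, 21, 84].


Initial: [62, 6, 34, 56, 21, 84]
Insert 6: [6, 62, 34, 56, 21, 84]
Insert 34: [6, 34, 62, 56, 21, 84]
Insert 56: [6, 34, 56, 62, 21, 84]
Insert 21: [6, 21, 34, 56, 62, 84]
Insert 84: [6, 21, 34, 56, 62, 84]

Sorted: [6, 21, 34, 56, 62, 84]


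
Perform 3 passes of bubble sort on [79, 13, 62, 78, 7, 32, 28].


Initial: [79, 13, 62, 78, 7, 32, 28]
Pass 1: [13, 62, 78, 7, 32, 28, 79] (6 swaps)
Pass 2: [13, 62, 7, 32, 28, 78, 79] (3 swaps)
Pass 3: [13, 7, 32, 28, 62, 78, 79] (3 swaps)

After 3 passes: [13, 7, 32, 28, 62, 78, 79]


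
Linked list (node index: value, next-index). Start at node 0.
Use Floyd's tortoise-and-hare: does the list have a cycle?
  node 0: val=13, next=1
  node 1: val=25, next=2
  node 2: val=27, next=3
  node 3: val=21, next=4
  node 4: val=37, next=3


Floyd's tortoise (slow, +1) and hare (fast, +2):
  init: slow=0, fast=0
  step 1: slow=1, fast=2
  step 2: slow=2, fast=4
  step 3: slow=3, fast=4
  step 4: slow=4, fast=4
  slow == fast at node 4: cycle detected

Cycle: yes


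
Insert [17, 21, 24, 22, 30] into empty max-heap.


Insert 17: [17]
Insert 21: [21, 17]
Insert 24: [24, 17, 21]
Insert 22: [24, 22, 21, 17]
Insert 30: [30, 24, 21, 17, 22]

Final heap: [30, 24, 21, 17, 22]


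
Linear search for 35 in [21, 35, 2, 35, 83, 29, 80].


i=0: 21!=35
i=1: 35==35 found!

Found at 1, 2 comps


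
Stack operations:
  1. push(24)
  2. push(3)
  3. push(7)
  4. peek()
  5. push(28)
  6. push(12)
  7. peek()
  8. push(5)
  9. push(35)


push(24) -> [24]
push(3) -> [24, 3]
push(7) -> [24, 3, 7]
peek()->7
push(28) -> [24, 3, 7, 28]
push(12) -> [24, 3, 7, 28, 12]
peek()->12
push(5) -> [24, 3, 7, 28, 12, 5]
push(35) -> [24, 3, 7, 28, 12, 5, 35]

Final stack: [24, 3, 7, 28, 12, 5, 35]


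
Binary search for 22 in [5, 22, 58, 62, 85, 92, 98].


Step 1: lo=0, hi=6, mid=3, val=62
Step 2: lo=0, hi=2, mid=1, val=22

Found at index 1


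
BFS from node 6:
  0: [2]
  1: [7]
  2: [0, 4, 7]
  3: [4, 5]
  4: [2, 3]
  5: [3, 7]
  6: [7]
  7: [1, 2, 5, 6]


Visit 6, enqueue [7]
Visit 7, enqueue [1, 2, 5]
Visit 1, enqueue []
Visit 2, enqueue [0, 4]
Visit 5, enqueue [3]
Visit 0, enqueue []
Visit 4, enqueue []
Visit 3, enqueue []

BFS order: [6, 7, 1, 2, 5, 0, 4, 3]


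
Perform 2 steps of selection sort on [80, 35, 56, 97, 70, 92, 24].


Initial: [80, 35, 56, 97, 70, 92, 24]
Step 1: min=24 at 6
  Swap: [24, 35, 56, 97, 70, 92, 80]
Step 2: min=35 at 1
  Swap: [24, 35, 56, 97, 70, 92, 80]

After 2 steps: [24, 35, 56, 97, 70, 92, 80]


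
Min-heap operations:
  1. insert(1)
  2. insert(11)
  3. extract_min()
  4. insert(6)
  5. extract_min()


insert(1) -> [1]
insert(11) -> [1, 11]
extract_min()->1, [11]
insert(6) -> [6, 11]
extract_min()->6, [11]

Final heap: [11]


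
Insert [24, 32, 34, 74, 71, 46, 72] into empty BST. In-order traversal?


Insert 24: root
Insert 32: R from 24
Insert 34: R from 24 -> R from 32
Insert 74: R from 24 -> R from 32 -> R from 34
Insert 71: R from 24 -> R from 32 -> R from 34 -> L from 74
Insert 46: R from 24 -> R from 32 -> R from 34 -> L from 74 -> L from 71
Insert 72: R from 24 -> R from 32 -> R from 34 -> L from 74 -> R from 71

In-order: [24, 32, 34, 46, 71, 72, 74]


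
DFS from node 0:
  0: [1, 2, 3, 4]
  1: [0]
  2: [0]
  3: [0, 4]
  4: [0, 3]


Visit 0, push [4, 3, 2, 1]
Visit 1, push []
Visit 2, push []
Visit 3, push [4]
Visit 4, push []

DFS order: [0, 1, 2, 3, 4]


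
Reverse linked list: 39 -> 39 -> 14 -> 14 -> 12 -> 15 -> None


Step 1: curr=39, set curr.next=prev(None) | reversed so far: 39
Step 2: curr=39, set curr.next=prev(39) | reversed so far: 39 -> 39
Step 3: curr=14, set curr.next=prev(39) | reversed so far: 14 -> 39 -> 39
Step 4: curr=14, set curr.next=prev(14) | reversed so far: 14 -> 14 -> 39 -> 39
Step 5: curr=12, set curr.next=prev(14) | reversed so far: 12 -> 14 -> 14 -> 39 -> 39
Step 6: curr=15, set curr.next=prev(12) | reversed so far: 15 -> 12 -> 14 -> 14 -> 39 -> 39

15 -> 12 -> 14 -> 14 -> 39 -> 39 -> None


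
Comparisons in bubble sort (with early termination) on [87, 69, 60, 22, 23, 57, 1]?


Algorithm: bubble sort (with early termination)
Input: [87, 69, 60, 22, 23, 57, 1]
Sorted: [1, 22, 23, 57, 60, 69, 87]

21


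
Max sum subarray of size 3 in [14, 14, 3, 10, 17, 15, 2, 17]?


[0:3]: 31
[1:4]: 27
[2:5]: 30
[3:6]: 42
[4:7]: 34
[5:8]: 34

Max: 42 at [3:6]


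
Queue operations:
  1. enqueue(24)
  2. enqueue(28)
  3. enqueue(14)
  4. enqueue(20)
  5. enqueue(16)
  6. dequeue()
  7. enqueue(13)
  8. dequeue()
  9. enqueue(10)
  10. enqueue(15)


enqueue(24) -> [24]
enqueue(28) -> [24, 28]
enqueue(14) -> [24, 28, 14]
enqueue(20) -> [24, 28, 14, 20]
enqueue(16) -> [24, 28, 14, 20, 16]
dequeue()->24, [28, 14, 20, 16]
enqueue(13) -> [28, 14, 20, 16, 13]
dequeue()->28, [14, 20, 16, 13]
enqueue(10) -> [14, 20, 16, 13, 10]
enqueue(15) -> [14, 20, 16, 13, 10, 15]

Final queue: [14, 20, 16, 13, 10, 15]


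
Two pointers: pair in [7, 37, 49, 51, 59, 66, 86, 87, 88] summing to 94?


lo=0(7)+hi=8(88)=95
lo=0(7)+hi=7(87)=94

Yes: 7+87=94


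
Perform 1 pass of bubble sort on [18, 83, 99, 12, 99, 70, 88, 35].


Initial: [18, 83, 99, 12, 99, 70, 88, 35]
Pass 1: [18, 83, 12, 99, 70, 88, 35, 99] (4 swaps)

After 1 pass: [18, 83, 12, 99, 70, 88, 35, 99]


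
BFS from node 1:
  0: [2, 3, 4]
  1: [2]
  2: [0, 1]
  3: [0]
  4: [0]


Visit 1, enqueue [2]
Visit 2, enqueue [0]
Visit 0, enqueue [3, 4]
Visit 3, enqueue []
Visit 4, enqueue []

BFS order: [1, 2, 0, 3, 4]


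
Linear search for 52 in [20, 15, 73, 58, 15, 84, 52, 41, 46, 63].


i=0: 20!=52
i=1: 15!=52
i=2: 73!=52
i=3: 58!=52
i=4: 15!=52
i=5: 84!=52
i=6: 52==52 found!

Found at 6, 7 comps


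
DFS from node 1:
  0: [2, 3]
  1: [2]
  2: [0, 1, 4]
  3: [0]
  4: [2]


Visit 1, push [2]
Visit 2, push [4, 0]
Visit 0, push [3]
Visit 3, push []
Visit 4, push []

DFS order: [1, 2, 0, 3, 4]


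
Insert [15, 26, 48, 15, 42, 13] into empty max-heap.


Insert 15: [15]
Insert 26: [26, 15]
Insert 48: [48, 15, 26]
Insert 15: [48, 15, 26, 15]
Insert 42: [48, 42, 26, 15, 15]
Insert 13: [48, 42, 26, 15, 15, 13]

Final heap: [48, 42, 26, 15, 15, 13]


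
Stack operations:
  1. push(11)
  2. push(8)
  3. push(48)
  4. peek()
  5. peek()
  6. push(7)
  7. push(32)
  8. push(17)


push(11) -> [11]
push(8) -> [11, 8]
push(48) -> [11, 8, 48]
peek()->48
peek()->48
push(7) -> [11, 8, 48, 7]
push(32) -> [11, 8, 48, 7, 32]
push(17) -> [11, 8, 48, 7, 32, 17]

Final stack: [11, 8, 48, 7, 32, 17]


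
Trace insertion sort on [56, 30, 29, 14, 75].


Initial: [56, 30, 29, 14, 75]
Insert 30: [30, 56, 29, 14, 75]
Insert 29: [29, 30, 56, 14, 75]
Insert 14: [14, 29, 30, 56, 75]
Insert 75: [14, 29, 30, 56, 75]

Sorted: [14, 29, 30, 56, 75]


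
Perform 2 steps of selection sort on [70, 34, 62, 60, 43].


Initial: [70, 34, 62, 60, 43]
Step 1: min=34 at 1
  Swap: [34, 70, 62, 60, 43]
Step 2: min=43 at 4
  Swap: [34, 43, 62, 60, 70]

After 2 steps: [34, 43, 62, 60, 70]


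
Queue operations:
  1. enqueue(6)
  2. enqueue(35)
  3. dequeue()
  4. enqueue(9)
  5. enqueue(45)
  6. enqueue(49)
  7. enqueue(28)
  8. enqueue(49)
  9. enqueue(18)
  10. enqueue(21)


enqueue(6) -> [6]
enqueue(35) -> [6, 35]
dequeue()->6, [35]
enqueue(9) -> [35, 9]
enqueue(45) -> [35, 9, 45]
enqueue(49) -> [35, 9, 45, 49]
enqueue(28) -> [35, 9, 45, 49, 28]
enqueue(49) -> [35, 9, 45, 49, 28, 49]
enqueue(18) -> [35, 9, 45, 49, 28, 49, 18]
enqueue(21) -> [35, 9, 45, 49, 28, 49, 18, 21]

Final queue: [35, 9, 45, 49, 28, 49, 18, 21]


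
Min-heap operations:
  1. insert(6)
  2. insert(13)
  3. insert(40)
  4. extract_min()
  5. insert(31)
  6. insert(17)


insert(6) -> [6]
insert(13) -> [6, 13]
insert(40) -> [6, 13, 40]
extract_min()->6, [13, 40]
insert(31) -> [13, 40, 31]
insert(17) -> [13, 17, 31, 40]

Final heap: [13, 17, 31, 40]


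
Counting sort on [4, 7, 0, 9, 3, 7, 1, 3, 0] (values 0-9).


Input: [4, 7, 0, 9, 3, 7, 1, 3, 0]
Counts: [2, 1, 0, 2, 1, 0, 0, 2, 0, 1]

Sorted: [0, 0, 1, 3, 3, 4, 7, 7, 9]


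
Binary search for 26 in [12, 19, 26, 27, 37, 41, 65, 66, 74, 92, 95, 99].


Step 1: lo=0, hi=11, mid=5, val=41
Step 2: lo=0, hi=4, mid=2, val=26

Found at index 2


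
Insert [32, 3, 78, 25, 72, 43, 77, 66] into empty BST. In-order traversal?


Insert 32: root
Insert 3: L from 32
Insert 78: R from 32
Insert 25: L from 32 -> R from 3
Insert 72: R from 32 -> L from 78
Insert 43: R from 32 -> L from 78 -> L from 72
Insert 77: R from 32 -> L from 78 -> R from 72
Insert 66: R from 32 -> L from 78 -> L from 72 -> R from 43

In-order: [3, 25, 32, 43, 66, 72, 77, 78]


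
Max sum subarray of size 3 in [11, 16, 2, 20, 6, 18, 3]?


[0:3]: 29
[1:4]: 38
[2:5]: 28
[3:6]: 44
[4:7]: 27

Max: 44 at [3:6]


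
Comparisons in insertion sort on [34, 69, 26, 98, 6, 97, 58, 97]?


Algorithm: insertion sort
Input: [34, 69, 26, 98, 6, 97, 58, 97]
Sorted: [6, 26, 34, 58, 69, 97, 97, 98]

16


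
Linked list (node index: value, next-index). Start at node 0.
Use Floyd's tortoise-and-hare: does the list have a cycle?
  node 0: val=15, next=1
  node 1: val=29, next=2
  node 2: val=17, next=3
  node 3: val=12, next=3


Floyd's tortoise (slow, +1) and hare (fast, +2):
  init: slow=0, fast=0
  step 1: slow=1, fast=2
  step 2: slow=2, fast=3
  step 3: slow=3, fast=3
  slow == fast at node 3: cycle detected

Cycle: yes


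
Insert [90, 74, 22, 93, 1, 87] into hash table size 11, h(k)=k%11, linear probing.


Insert 90: h=2 -> slot 2
Insert 74: h=8 -> slot 8
Insert 22: h=0 -> slot 0
Insert 93: h=5 -> slot 5
Insert 1: h=1 -> slot 1
Insert 87: h=10 -> slot 10

Table: [22, 1, 90, None, None, 93, None, None, 74, None, 87]


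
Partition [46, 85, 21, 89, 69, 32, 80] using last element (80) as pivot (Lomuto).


Pivot: 80
  46 <= 80: advance i (no swap)
  21 <= 80: swap -> [46, 21, 85, 89, 69, 32, 80]
  69 <= 80: swap -> [46, 21, 69, 89, 85, 32, 80]
  32 <= 80: swap -> [46, 21, 69, 32, 85, 89, 80]
Place pivot at 4: [46, 21, 69, 32, 80, 89, 85]

Partitioned: [46, 21, 69, 32, 80, 89, 85]


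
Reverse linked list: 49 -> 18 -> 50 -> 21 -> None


Step 1: curr=49, set curr.next=prev(None) | reversed so far: 49
Step 2: curr=18, set curr.next=prev(49) | reversed so far: 18 -> 49
Step 3: curr=50, set curr.next=prev(18) | reversed so far: 50 -> 18 -> 49
Step 4: curr=21, set curr.next=prev(50) | reversed so far: 21 -> 50 -> 18 -> 49

21 -> 50 -> 18 -> 49 -> None


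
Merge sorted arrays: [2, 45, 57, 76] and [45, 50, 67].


Take 2 from A
Take 45 from A
Take 45 from B
Take 50 from B
Take 57 from A
Take 67 from B

Merged: [2, 45, 45, 50, 57, 67, 76]


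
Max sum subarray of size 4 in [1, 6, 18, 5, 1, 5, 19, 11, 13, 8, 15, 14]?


[0:4]: 30
[1:5]: 30
[2:6]: 29
[3:7]: 30
[4:8]: 36
[5:9]: 48
[6:10]: 51
[7:11]: 47
[8:12]: 50

Max: 51 at [6:10]


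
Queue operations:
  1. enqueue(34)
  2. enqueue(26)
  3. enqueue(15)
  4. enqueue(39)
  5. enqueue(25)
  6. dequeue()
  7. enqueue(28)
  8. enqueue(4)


enqueue(34) -> [34]
enqueue(26) -> [34, 26]
enqueue(15) -> [34, 26, 15]
enqueue(39) -> [34, 26, 15, 39]
enqueue(25) -> [34, 26, 15, 39, 25]
dequeue()->34, [26, 15, 39, 25]
enqueue(28) -> [26, 15, 39, 25, 28]
enqueue(4) -> [26, 15, 39, 25, 28, 4]

Final queue: [26, 15, 39, 25, 28, 4]


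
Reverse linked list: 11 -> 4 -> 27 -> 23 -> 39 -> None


Step 1: curr=11, set curr.next=prev(None) | reversed so far: 11
Step 2: curr=4, set curr.next=prev(11) | reversed so far: 4 -> 11
Step 3: curr=27, set curr.next=prev(4) | reversed so far: 27 -> 4 -> 11
Step 4: curr=23, set curr.next=prev(27) | reversed so far: 23 -> 27 -> 4 -> 11
Step 5: curr=39, set curr.next=prev(23) | reversed so far: 39 -> 23 -> 27 -> 4 -> 11

39 -> 23 -> 27 -> 4 -> 11 -> None


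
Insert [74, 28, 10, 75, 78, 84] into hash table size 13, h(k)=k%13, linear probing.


Insert 74: h=9 -> slot 9
Insert 28: h=2 -> slot 2
Insert 10: h=10 -> slot 10
Insert 75: h=10, 1 probes -> slot 11
Insert 78: h=0 -> slot 0
Insert 84: h=6 -> slot 6

Table: [78, None, 28, None, None, None, 84, None, None, 74, 10, 75, None]


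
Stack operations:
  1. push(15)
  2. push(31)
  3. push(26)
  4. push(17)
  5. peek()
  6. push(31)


push(15) -> [15]
push(31) -> [15, 31]
push(26) -> [15, 31, 26]
push(17) -> [15, 31, 26, 17]
peek()->17
push(31) -> [15, 31, 26, 17, 31]

Final stack: [15, 31, 26, 17, 31]


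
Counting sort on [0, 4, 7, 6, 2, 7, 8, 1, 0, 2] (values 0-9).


Input: [0, 4, 7, 6, 2, 7, 8, 1, 0, 2]
Counts: [2, 1, 2, 0, 1, 0, 1, 2, 1, 0]

Sorted: [0, 0, 1, 2, 2, 4, 6, 7, 7, 8]


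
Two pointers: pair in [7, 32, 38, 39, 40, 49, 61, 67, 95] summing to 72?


lo=0(7)+hi=8(95)=102
lo=0(7)+hi=7(67)=74
lo=0(7)+hi=6(61)=68
lo=1(32)+hi=6(61)=93
lo=1(32)+hi=5(49)=81
lo=1(32)+hi=4(40)=72

Yes: 32+40=72


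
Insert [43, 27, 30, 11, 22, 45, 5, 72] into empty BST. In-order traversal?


Insert 43: root
Insert 27: L from 43
Insert 30: L from 43 -> R from 27
Insert 11: L from 43 -> L from 27
Insert 22: L from 43 -> L from 27 -> R from 11
Insert 45: R from 43
Insert 5: L from 43 -> L from 27 -> L from 11
Insert 72: R from 43 -> R from 45

In-order: [5, 11, 22, 27, 30, 43, 45, 72]


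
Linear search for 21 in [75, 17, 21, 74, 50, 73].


i=0: 75!=21
i=1: 17!=21
i=2: 21==21 found!

Found at 2, 3 comps


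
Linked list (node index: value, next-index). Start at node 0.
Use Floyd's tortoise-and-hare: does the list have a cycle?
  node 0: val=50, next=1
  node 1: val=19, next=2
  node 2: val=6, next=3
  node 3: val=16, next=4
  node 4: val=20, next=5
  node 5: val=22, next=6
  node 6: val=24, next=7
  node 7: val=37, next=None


Floyd's tortoise (slow, +1) and hare (fast, +2):
  init: slow=0, fast=0
  step 1: slow=1, fast=2
  step 2: slow=2, fast=4
  step 3: slow=3, fast=6
  step 4: fast 6->7->None, no cycle

Cycle: no


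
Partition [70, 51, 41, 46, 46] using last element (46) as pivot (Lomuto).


Pivot: 46
  41 <= 46: swap -> [41, 51, 70, 46, 46]
  46 <= 46: swap -> [41, 46, 70, 51, 46]
Place pivot at 2: [41, 46, 46, 51, 70]

Partitioned: [41, 46, 46, 51, 70]


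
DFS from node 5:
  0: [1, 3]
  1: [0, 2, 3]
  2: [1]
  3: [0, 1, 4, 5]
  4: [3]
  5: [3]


Visit 5, push [3]
Visit 3, push [4, 1, 0]
Visit 0, push [1]
Visit 1, push [2]
Visit 2, push []
Visit 4, push []

DFS order: [5, 3, 0, 1, 2, 4]


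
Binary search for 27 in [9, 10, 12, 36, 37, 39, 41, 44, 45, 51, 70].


Step 1: lo=0, hi=10, mid=5, val=39
Step 2: lo=0, hi=4, mid=2, val=12
Step 3: lo=3, hi=4, mid=3, val=36

Not found


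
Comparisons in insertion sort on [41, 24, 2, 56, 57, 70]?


Algorithm: insertion sort
Input: [41, 24, 2, 56, 57, 70]
Sorted: [2, 24, 41, 56, 57, 70]

6


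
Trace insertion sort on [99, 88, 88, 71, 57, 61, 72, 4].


Initial: [99, 88, 88, 71, 57, 61, 72, 4]
Insert 88: [88, 99, 88, 71, 57, 61, 72, 4]
Insert 88: [88, 88, 99, 71, 57, 61, 72, 4]
Insert 71: [71, 88, 88, 99, 57, 61, 72, 4]
Insert 57: [57, 71, 88, 88, 99, 61, 72, 4]
Insert 61: [57, 61, 71, 88, 88, 99, 72, 4]
Insert 72: [57, 61, 71, 72, 88, 88, 99, 4]
Insert 4: [4, 57, 61, 71, 72, 88, 88, 99]

Sorted: [4, 57, 61, 71, 72, 88, 88, 99]


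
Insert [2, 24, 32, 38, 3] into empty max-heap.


Insert 2: [2]
Insert 24: [24, 2]
Insert 32: [32, 2, 24]
Insert 38: [38, 32, 24, 2]
Insert 3: [38, 32, 24, 2, 3]

Final heap: [38, 32, 24, 2, 3]


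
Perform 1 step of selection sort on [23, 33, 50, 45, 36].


Initial: [23, 33, 50, 45, 36]
Step 1: min=23 at 0
  Swap: [23, 33, 50, 45, 36]

After 1 step: [23, 33, 50, 45, 36]


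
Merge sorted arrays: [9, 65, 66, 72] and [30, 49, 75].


Take 9 from A
Take 30 from B
Take 49 from B
Take 65 from A
Take 66 from A
Take 72 from A

Merged: [9, 30, 49, 65, 66, 72, 75]


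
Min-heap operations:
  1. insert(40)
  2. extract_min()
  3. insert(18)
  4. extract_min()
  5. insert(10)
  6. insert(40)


insert(40) -> [40]
extract_min()->40, []
insert(18) -> [18]
extract_min()->18, []
insert(10) -> [10]
insert(40) -> [10, 40]

Final heap: [10, 40]


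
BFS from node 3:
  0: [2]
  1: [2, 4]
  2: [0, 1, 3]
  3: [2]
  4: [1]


Visit 3, enqueue [2]
Visit 2, enqueue [0, 1]
Visit 0, enqueue []
Visit 1, enqueue [4]
Visit 4, enqueue []

BFS order: [3, 2, 0, 1, 4]


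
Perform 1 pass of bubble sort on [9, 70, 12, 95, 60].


Initial: [9, 70, 12, 95, 60]
Pass 1: [9, 12, 70, 60, 95] (2 swaps)

After 1 pass: [9, 12, 70, 60, 95]


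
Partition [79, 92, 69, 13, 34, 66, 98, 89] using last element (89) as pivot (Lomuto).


Pivot: 89
  79 <= 89: advance i (no swap)
  69 <= 89: swap -> [79, 69, 92, 13, 34, 66, 98, 89]
  13 <= 89: swap -> [79, 69, 13, 92, 34, 66, 98, 89]
  34 <= 89: swap -> [79, 69, 13, 34, 92, 66, 98, 89]
  66 <= 89: swap -> [79, 69, 13, 34, 66, 92, 98, 89]
Place pivot at 5: [79, 69, 13, 34, 66, 89, 98, 92]

Partitioned: [79, 69, 13, 34, 66, 89, 98, 92]
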